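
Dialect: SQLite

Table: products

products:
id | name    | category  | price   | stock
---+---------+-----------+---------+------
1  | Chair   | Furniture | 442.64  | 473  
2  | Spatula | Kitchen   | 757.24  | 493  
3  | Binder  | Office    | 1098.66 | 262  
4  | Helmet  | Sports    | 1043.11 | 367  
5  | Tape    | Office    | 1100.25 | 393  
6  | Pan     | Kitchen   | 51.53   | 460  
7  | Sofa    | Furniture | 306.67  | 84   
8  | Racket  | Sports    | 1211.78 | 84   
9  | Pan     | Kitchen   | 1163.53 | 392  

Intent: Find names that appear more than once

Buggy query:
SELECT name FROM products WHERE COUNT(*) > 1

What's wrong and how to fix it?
Bug: WHERE can't reference COUNT(*); aggregates are computed after WHERE

Fix: GROUP BY name, then filter groups with HAVING COUNT(*) > 1

Corrected query:
SELECT name FROM products GROUP BY name HAVING COUNT(*) > 1

Result:
name
----
Pan 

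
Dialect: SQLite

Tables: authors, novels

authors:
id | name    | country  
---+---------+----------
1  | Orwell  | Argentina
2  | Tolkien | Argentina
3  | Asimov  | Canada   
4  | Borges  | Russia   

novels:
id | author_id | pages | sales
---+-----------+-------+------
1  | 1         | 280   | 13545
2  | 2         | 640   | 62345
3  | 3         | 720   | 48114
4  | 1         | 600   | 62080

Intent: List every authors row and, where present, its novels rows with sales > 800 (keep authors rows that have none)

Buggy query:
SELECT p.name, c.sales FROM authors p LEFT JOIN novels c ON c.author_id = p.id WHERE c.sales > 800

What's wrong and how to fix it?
Bug: Filtering c.sales in WHERE discards the NULL rows produced by LEFT JOIN, turning it into an inner join

Fix: Move the right-table condition into the ON clause so unmatched parents are kept

Corrected query:
SELECT p.name, c.sales FROM authors p LEFT JOIN novels c ON c.author_id = p.id AND c.sales > 800

Result:
name    | sales
--------+------
Orwell  | 13545
Orwell  | 62080
Tolkien | 62345
Asimov  | 48114
Borges  | NULL 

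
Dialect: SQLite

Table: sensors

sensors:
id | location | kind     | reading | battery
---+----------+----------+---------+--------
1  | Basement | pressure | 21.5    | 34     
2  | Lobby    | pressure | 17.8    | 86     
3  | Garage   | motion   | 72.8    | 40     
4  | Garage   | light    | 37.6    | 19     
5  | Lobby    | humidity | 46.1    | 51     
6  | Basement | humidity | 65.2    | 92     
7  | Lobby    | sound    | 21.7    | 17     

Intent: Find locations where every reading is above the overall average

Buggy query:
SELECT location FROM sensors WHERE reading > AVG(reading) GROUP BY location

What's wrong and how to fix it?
Bug: AVG() is an aggregate; it can't sit directly in WHERE

Fix: Compute the overall average in a scalar subquery and compare each group's MIN against it in HAVING

Corrected query:
SELECT location FROM sensors GROUP BY location HAVING MIN(reading) > (SELECT AVG(reading) FROM sensors)

Result:
(no rows)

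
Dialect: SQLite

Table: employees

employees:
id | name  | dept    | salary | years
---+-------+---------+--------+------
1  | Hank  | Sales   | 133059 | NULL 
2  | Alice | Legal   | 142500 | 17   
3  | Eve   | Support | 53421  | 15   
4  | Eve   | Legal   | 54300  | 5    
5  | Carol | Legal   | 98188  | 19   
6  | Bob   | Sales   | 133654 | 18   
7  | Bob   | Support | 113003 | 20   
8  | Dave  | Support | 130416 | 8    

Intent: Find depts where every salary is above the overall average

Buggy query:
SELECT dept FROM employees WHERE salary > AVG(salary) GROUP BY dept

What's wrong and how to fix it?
Bug: AVG() is an aggregate; it can't sit directly in WHERE

Fix: Use a subquery for AVG and a HAVING MIN(...) filter so the condition holds for every row in the group

Corrected query:
SELECT dept FROM employees GROUP BY dept HAVING MIN(salary) > (SELECT AVG(salary) FROM employees)

Result:
dept 
-----
Sales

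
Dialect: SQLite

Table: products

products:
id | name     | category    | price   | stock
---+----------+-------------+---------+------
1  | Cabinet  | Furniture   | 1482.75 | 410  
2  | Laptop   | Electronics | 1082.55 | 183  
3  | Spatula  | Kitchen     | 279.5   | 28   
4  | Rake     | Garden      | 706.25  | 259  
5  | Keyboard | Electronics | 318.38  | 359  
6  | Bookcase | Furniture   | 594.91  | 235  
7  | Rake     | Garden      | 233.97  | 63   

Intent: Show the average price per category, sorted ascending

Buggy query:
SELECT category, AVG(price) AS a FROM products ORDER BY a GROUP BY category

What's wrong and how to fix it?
Bug: GROUP BY must precede ORDER BY

Fix: Reorder: SELECT … FROM … GROUP BY … ORDER BY …

Corrected query:
SELECT category, AVG(price) AS a FROM products GROUP BY category ORDER BY a

Result:
category    | a      
------------+--------
Kitchen     | 279.5  
Garden      | 470.11 
Electronics | 700.465
Furniture   | 1038.83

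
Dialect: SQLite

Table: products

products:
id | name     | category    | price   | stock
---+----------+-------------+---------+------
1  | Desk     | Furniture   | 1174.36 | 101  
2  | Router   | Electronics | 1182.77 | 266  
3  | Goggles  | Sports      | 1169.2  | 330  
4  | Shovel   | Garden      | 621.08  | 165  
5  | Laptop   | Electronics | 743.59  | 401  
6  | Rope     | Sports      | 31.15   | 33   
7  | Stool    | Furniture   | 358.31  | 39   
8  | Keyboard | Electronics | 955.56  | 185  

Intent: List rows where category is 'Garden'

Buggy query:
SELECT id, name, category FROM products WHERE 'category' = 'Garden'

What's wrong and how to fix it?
Bug: 'category' in single quotes is a string literal, not the column; the comparison is literal-vs-literal and never true

Fix: Remove the quotes around the column name (or use double quotes for an identifier)

Corrected query:
SELECT id, name, category FROM products WHERE category = 'Garden'

Result:
id | name   | category
---+--------+---------
4  | Shovel | Garden  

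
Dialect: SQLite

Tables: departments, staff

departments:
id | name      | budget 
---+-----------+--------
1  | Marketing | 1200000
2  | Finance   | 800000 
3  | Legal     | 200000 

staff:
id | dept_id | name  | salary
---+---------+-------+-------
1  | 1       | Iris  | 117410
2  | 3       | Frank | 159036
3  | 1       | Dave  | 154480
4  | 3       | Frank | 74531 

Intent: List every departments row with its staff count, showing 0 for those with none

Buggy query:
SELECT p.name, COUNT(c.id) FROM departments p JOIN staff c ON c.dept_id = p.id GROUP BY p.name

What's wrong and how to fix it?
Bug: An inner join excludes parents with zero children

Fix: Use LEFT JOIN so parents without children still appear (COUNT(c.id) gives 0)

Corrected query:
SELECT p.name, COUNT(c.id) FROM departments p LEFT JOIN staff c ON c.dept_id = p.id GROUP BY p.name

Result:
name      | COUNT(c.id)
----------+------------
Finance   | 0          
Legal     | 2          
Marketing | 2          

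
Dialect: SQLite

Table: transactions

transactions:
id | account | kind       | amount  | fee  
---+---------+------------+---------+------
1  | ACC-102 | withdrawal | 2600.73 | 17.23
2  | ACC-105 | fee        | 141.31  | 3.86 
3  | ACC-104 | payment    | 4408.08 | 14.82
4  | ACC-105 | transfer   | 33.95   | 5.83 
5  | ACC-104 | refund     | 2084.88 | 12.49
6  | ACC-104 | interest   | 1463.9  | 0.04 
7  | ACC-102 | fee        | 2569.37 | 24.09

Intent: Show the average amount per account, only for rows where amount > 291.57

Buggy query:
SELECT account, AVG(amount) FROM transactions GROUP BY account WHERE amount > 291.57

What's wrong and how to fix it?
Bug: Row-level WHERE must come before GROUP BY in the clause order

Fix: Move the WHERE clause before GROUP BY

Corrected query:
SELECT account, AVG(amount) FROM transactions WHERE amount > 291.57 GROUP BY account

Result:
account | AVG(amount)
--------+------------
ACC-102 | 2585.05    
ACC-104 | 2652.286667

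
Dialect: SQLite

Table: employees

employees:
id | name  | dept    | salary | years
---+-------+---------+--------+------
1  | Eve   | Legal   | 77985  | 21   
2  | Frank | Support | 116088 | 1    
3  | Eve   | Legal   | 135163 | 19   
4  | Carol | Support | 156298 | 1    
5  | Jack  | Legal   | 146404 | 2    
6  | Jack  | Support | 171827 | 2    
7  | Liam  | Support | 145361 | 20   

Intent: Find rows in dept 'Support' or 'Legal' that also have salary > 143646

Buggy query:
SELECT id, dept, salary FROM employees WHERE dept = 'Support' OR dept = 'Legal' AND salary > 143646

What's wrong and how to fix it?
Bug: Without parentheses, AND is evaluated before OR, so the salary filter only applies to the 'Legal' branch

Fix: Group the OR with parentheses (or use IN), then AND the threshold

Corrected query:
SELECT id, dept, salary FROM employees WHERE (dept = 'Support' OR dept = 'Legal') AND salary > 143646

Result:
id | dept    | salary
---+---------+-------
4  | Support | 156298
5  | Legal   | 146404
6  | Support | 171827
7  | Support | 145361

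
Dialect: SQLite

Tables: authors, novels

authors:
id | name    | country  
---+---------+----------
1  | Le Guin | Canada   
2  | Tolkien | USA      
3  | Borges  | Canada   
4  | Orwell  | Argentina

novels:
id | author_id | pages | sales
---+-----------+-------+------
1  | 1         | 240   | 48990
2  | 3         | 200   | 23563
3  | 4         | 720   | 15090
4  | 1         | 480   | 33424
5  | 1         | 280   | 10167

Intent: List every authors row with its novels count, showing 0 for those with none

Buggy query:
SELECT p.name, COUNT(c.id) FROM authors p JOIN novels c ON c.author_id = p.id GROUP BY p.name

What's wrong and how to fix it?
Bug: An inner join excludes parents with zero children

Fix: Switch to LEFT JOIN to retain unmatched parent rows

Corrected query:
SELECT p.name, COUNT(c.id) FROM authors p LEFT JOIN novels c ON c.author_id = p.id GROUP BY p.name

Result:
name    | COUNT(c.id)
--------+------------
Borges  | 1          
Le Guin | 3          
Orwell  | 1          
Tolkien | 0          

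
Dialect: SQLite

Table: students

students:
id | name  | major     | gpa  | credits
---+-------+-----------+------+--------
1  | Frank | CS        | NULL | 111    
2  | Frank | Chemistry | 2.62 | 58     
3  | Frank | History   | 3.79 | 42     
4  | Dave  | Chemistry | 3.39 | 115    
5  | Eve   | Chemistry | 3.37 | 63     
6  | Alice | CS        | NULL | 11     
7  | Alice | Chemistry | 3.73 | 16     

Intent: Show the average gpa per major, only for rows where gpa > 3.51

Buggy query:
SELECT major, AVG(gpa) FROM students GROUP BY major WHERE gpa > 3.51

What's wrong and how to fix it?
Bug: WHERE cannot follow GROUP BY

Fix: Move the WHERE clause before GROUP BY

Corrected query:
SELECT major, AVG(gpa) FROM students WHERE gpa > 3.51 GROUP BY major

Result:
major     | AVG(gpa)
----------+---------
Chemistry | 3.73    
History   | 3.79    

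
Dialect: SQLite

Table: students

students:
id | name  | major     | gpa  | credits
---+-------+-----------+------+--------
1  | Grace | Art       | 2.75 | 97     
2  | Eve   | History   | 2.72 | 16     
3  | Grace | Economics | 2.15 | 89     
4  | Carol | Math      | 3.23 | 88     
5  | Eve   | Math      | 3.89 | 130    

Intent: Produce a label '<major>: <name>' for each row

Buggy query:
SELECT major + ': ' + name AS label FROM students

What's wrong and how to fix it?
Bug: SQLite uses || for string concatenation; + coerces text to numbers (yielding 0)

Fix: Replace + with || to concatenate text

Corrected query:
SELECT major || ': ' || name AS label FROM students

Result:
label           
----------------
Art: Grace      
History: Eve    
Economics: Grace
Math: Carol     
Math: Eve       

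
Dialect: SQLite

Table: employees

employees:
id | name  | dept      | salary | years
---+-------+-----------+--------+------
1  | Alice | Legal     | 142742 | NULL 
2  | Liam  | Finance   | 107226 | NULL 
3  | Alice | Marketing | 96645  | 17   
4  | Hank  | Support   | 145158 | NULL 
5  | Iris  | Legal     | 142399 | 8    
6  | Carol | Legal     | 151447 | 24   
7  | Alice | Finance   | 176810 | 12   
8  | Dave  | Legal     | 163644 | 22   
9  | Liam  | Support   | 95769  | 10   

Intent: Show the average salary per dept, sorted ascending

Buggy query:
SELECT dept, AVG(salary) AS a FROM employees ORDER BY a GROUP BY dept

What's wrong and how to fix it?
Bug: GROUP BY must precede ORDER BY

Fix: Reorder: SELECT … FROM … GROUP BY … ORDER BY …

Corrected query:
SELECT dept, AVG(salary) AS a FROM employees GROUP BY dept ORDER BY a

Result:
dept      | a       
----------+---------
Marketing | 96645   
Support   | 120463.5
Finance   | 142018  
Legal     | 150058  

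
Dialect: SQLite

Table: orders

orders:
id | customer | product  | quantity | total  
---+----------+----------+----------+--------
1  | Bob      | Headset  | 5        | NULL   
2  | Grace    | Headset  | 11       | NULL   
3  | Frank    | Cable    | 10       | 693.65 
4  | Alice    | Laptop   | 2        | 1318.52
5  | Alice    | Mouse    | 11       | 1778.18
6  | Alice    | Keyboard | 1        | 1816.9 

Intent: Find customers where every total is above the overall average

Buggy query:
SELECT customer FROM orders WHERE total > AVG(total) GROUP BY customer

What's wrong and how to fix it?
Bug: AVG() is an aggregate; it can't sit directly in WHERE

Fix: Compute the overall average in a scalar subquery and compare each group's MIN against it in HAVING

Corrected query:
SELECT customer FROM orders GROUP BY customer HAVING MIN(total) > (SELECT AVG(total) FROM orders)

Result:
(no rows)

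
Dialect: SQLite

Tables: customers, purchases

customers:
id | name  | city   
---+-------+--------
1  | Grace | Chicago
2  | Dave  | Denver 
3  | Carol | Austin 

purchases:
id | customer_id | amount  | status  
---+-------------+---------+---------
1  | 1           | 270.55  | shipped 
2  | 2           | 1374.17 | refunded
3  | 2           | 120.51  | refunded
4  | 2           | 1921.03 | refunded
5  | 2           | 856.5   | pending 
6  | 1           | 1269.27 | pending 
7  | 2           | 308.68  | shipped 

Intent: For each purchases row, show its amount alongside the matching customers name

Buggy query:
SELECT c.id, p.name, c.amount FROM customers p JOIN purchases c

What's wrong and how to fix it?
Bug: JOIN with no ON clause produces a cartesian product; every purchases row pairs with every customers row

Fix: Specify the join condition linking the foreign key to the parent id

Corrected query:
SELECT c.id, p.name, c.amount FROM customers p JOIN purchases c ON c.customer_id = p.id

Result:
id | name  | amount 
---+-------+--------
1  | Grace | 270.55 
2  | Dave  | 1374.17
3  | Dave  | 120.51 
4  | Dave  | 1921.03
5  | Dave  | 856.5  
6  | Grace | 1269.27
7  | Dave  | 308.68 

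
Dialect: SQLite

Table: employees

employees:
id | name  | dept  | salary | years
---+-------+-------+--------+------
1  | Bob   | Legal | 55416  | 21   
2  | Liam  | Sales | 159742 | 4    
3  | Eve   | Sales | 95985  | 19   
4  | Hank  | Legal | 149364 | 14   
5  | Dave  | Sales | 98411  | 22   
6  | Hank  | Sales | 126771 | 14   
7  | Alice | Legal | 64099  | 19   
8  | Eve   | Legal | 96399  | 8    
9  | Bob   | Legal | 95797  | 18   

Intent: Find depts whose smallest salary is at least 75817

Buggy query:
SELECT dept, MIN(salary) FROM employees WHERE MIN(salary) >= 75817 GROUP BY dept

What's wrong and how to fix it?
Bug: MIN() in WHERE is a misuse of aggregate

Fix: Use HAVING for the per-group MIN condition

Corrected query:
SELECT dept, MIN(salary) FROM employees GROUP BY dept HAVING MIN(salary) >= 75817

Result:
dept  | MIN(salary)
------+------------
Sales | 95985      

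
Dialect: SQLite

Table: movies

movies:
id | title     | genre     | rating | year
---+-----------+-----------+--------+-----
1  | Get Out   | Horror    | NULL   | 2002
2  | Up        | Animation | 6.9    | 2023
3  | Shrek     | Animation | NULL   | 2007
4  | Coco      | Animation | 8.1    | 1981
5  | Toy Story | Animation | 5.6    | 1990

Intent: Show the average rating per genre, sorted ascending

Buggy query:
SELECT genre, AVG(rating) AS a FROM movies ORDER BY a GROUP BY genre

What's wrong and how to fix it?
Bug: ORDER BY appears before GROUP BY; SQL clause order requires GROUP BY first

Fix: Move ORDER BY to the end, after GROUP BY

Corrected query:
SELECT genre, AVG(rating) AS a FROM movies GROUP BY genre ORDER BY a

Result:
genre     | a       
----------+---------
Horror    | NULL    
Animation | 6.866667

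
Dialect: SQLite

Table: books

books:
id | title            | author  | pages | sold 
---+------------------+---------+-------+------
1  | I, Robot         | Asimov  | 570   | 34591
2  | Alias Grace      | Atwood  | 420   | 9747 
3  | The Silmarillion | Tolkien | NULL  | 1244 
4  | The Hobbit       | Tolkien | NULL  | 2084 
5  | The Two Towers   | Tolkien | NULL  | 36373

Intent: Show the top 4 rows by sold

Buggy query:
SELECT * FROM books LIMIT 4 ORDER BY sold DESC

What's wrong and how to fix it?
Bug: LIMIT must come after ORDER BY

Fix: Sort with ORDER BY, then apply LIMIT

Corrected query:
SELECT * FROM books ORDER BY sold DESC LIMIT 4

Result:
id | title          | author  | pages | sold 
---+----------------+---------+-------+------
5  | The Two Towers | Tolkien | NULL  | 36373
1  | I, Robot       | Asimov  | 570   | 34591
2  | Alias Grace    | Atwood  | 420   | 9747 
4  | The Hobbit     | Tolkien | NULL  | 2084 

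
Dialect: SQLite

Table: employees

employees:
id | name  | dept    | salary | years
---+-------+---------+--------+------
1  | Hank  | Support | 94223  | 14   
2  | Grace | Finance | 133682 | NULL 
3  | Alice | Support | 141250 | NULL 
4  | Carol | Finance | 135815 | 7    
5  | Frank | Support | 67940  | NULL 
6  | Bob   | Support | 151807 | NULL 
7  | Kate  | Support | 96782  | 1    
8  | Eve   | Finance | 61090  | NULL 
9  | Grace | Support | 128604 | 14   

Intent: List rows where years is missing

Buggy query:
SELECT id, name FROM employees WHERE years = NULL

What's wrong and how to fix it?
Bug: Comparing to NULL with '=' never matches; NULL = NULL is unknown, not true

Fix: Replace '= NULL' with 'IS NULL'

Corrected query:
SELECT id, name FROM employees WHERE years IS NULL

Result:
id | name 
---+------
2  | Grace
3  | Alice
5  | Frank
6  | Bob  
8  | Eve  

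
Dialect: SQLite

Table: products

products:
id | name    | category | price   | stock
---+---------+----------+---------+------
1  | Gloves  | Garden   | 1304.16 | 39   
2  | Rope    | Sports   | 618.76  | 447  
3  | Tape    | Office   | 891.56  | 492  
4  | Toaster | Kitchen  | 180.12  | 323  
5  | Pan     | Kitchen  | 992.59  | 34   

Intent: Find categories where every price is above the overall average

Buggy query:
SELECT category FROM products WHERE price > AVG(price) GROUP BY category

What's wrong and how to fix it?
Bug: AVG() is an aggregate; it can't sit directly in WHERE

Fix: Compute the overall average in a scalar subquery and compare each group's MIN against it in HAVING

Corrected query:
SELECT category FROM products GROUP BY category HAVING MIN(price) > (SELECT AVG(price) FROM products)

Result:
category
--------
Garden  
Office  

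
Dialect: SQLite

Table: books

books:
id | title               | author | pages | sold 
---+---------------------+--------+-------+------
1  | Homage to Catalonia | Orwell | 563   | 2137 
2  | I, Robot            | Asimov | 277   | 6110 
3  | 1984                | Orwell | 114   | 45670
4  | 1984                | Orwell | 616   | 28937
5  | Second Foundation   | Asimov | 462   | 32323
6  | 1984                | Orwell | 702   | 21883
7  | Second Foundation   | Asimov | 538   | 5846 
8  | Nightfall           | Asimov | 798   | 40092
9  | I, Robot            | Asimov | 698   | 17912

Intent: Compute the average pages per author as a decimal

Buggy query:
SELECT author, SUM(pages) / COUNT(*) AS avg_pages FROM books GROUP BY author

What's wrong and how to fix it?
Bug: Both operands are integers, so '/' performs integer division and truncates

Fix: Multiply by 1.0 (or CAST to REAL) to force floating-point division

Corrected query:
SELECT author, SUM(pages) * 1.0 / COUNT(*) AS avg_pages FROM books GROUP BY author

Result:
author | avg_pages
-------+----------
Asimov | 554.6    
Orwell | 498.75   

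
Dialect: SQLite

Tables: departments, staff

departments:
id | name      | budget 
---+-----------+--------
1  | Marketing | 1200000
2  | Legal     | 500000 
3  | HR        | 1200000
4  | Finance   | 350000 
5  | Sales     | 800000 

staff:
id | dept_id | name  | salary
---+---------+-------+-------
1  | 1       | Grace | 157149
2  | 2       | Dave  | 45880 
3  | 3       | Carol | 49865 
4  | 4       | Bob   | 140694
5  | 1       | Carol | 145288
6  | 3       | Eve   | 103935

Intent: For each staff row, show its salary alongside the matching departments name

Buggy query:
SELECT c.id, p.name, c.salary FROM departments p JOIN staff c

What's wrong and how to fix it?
Bug: Missing join condition: each staff row is matched to all departments rows instead of just its own

Fix: Specify the join condition linking the foreign key to the parent id

Corrected query:
SELECT c.id, p.name, c.salary FROM departments p JOIN staff c ON c.dept_id = p.id

Result:
id | name      | salary
---+-----------+-------
1  | Marketing | 157149
2  | Legal     | 45880 
3  | HR        | 49865 
4  | Finance   | 140694
5  | Marketing | 145288
6  | HR        | 103935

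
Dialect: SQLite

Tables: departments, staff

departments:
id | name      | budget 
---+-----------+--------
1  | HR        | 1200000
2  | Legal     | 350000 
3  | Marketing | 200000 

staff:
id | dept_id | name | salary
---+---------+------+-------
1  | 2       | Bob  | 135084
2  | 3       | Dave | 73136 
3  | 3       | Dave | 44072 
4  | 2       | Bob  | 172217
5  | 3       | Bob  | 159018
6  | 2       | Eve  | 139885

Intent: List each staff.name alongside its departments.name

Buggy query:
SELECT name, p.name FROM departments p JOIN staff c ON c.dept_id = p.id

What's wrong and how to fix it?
Bug: 'name' exists in both joined tables, so the database can't tell which one is meant

Fix: Qualify the column with its table alias (c.name)

Corrected query:
SELECT c.name, p.name FROM departments p JOIN staff c ON c.dept_id = p.id

Result:
name | name     
-----+----------
Bob  | Legal    
Dave | Marketing
Dave | Marketing
Bob  | Legal    
Bob  | Marketing
Eve  | Legal    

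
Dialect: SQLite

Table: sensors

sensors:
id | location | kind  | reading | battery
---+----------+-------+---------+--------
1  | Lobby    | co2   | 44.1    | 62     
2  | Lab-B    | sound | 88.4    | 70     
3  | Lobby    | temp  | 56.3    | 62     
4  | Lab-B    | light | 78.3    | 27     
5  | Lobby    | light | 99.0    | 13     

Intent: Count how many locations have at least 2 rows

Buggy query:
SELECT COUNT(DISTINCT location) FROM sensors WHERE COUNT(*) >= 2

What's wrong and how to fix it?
Bug: WHERE filters individual rows, not groups, so a group-level COUNT is invalid there

Fix: Group first with HAVING COUNT(*) >= 2, then COUNT the resulting groups

Corrected query:
SELECT COUNT(*) FROM (SELECT location FROM sensors GROUP BY location HAVING COUNT(*) >= 2)

Result:
COUNT(*)
--------
2       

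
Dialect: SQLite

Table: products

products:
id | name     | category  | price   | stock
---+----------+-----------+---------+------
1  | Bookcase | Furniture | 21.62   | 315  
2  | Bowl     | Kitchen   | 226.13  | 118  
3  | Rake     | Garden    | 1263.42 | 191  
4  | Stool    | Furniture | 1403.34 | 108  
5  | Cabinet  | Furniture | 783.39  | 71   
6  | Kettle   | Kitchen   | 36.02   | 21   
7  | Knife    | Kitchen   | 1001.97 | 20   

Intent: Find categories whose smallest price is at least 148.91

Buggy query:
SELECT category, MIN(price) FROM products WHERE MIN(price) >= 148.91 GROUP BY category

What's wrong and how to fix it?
Bug: MIN() in WHERE is a misuse of aggregate

Fix: Use HAVING for the per-group MIN condition

Corrected query:
SELECT category, MIN(price) FROM products GROUP BY category HAVING MIN(price) >= 148.91

Result:
category | MIN(price)
---------+-----------
Garden   | 1263.42   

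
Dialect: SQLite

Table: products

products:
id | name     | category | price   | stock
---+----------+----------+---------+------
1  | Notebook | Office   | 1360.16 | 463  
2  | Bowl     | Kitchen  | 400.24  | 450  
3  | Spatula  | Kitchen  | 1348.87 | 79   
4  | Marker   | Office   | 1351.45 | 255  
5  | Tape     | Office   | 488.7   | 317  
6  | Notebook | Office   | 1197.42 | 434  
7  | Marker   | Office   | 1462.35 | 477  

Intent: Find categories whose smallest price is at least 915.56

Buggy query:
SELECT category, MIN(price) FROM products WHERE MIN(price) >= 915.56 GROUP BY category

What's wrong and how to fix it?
Bug: Aggregates like MIN are computed per group after WHERE runs

Fix: Use HAVING for the per-group MIN condition

Corrected query:
SELECT category, MIN(price) FROM products GROUP BY category HAVING MIN(price) >= 915.56

Result:
(no rows)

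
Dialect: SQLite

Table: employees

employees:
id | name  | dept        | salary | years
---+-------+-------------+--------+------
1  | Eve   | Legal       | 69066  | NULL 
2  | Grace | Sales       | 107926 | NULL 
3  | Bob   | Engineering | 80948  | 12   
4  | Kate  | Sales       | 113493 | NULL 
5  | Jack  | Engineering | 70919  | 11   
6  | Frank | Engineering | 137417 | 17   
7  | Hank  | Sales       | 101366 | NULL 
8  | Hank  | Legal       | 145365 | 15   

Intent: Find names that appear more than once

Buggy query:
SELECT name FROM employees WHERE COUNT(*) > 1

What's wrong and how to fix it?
Bug: COUNT(*) is an aggregate and cannot be used in WHERE

Fix: Group first, then use HAVING for the count condition

Corrected query:
SELECT name FROM employees GROUP BY name HAVING COUNT(*) > 1

Result:
name
----
Hank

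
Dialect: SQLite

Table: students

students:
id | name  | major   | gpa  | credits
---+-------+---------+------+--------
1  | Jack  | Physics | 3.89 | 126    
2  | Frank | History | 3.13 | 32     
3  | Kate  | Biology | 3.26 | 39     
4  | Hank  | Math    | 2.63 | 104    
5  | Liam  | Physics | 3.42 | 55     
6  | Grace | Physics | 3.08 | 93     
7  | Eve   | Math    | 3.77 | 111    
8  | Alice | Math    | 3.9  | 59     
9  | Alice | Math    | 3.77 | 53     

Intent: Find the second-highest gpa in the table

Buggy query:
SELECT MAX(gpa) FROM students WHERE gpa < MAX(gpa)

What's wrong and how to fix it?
Bug: The inner MAX is an aggregate inside WHERE, which is not allowed

Fix: Put the inner MAX in a scalar subquery

Corrected query:
SELECT MAX(gpa) FROM students WHERE gpa < (SELECT MAX(gpa) FROM students)

Result:
MAX(gpa)
--------
3.89    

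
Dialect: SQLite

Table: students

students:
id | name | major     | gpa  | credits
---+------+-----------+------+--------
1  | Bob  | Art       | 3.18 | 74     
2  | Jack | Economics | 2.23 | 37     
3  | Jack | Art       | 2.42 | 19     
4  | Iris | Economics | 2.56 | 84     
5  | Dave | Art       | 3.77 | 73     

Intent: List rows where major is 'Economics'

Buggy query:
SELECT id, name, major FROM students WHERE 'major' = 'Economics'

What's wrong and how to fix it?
Bug: Single quotes denote string literals in SQL; the column name is being compared as a constant string

Fix: Reference the column as major without single quotes

Corrected query:
SELECT id, name, major FROM students WHERE major = 'Economics'

Result:
id | name | major    
---+------+----------
2  | Jack | Economics
4  | Iris | Economics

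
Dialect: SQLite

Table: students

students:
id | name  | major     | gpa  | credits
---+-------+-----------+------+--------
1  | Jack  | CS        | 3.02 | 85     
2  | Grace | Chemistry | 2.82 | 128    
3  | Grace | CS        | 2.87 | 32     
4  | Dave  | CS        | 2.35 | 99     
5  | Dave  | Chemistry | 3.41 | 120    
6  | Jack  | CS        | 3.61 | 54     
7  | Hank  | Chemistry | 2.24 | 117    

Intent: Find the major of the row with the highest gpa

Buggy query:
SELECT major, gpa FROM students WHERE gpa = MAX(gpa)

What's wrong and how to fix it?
Bug: WHERE is evaluated per row; an aggregate over the whole table isn't defined there

Fix: Use a subquery: WHERE gpa = (SELECT MAX(gpa) FROM students)

Corrected query:
SELECT major, gpa FROM students WHERE gpa = (SELECT MAX(gpa) FROM students)

Result:
major | gpa 
------+-----
CS    | 3.61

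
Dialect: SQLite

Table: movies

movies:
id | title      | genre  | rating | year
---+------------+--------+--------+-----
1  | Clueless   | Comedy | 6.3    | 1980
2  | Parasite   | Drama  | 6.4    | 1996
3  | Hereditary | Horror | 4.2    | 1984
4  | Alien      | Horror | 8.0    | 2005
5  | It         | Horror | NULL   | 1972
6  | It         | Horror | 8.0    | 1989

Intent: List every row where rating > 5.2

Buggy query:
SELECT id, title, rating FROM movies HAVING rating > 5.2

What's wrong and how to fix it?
Bug: This is a non-aggregate query (no GROUP BY, no aggregates), so in SQLite the HAVING clause is invalid here; a row-level condition belongs in WHERE

Fix: Use WHERE for row-level filtering

Corrected query:
SELECT id, title, rating FROM movies WHERE rating > 5.2

Result:
id | title    | rating
---+----------+-------
1  | Clueless | 6.3   
2  | Parasite | 6.4   
4  | Alien    | 8     
6  | It       | 8     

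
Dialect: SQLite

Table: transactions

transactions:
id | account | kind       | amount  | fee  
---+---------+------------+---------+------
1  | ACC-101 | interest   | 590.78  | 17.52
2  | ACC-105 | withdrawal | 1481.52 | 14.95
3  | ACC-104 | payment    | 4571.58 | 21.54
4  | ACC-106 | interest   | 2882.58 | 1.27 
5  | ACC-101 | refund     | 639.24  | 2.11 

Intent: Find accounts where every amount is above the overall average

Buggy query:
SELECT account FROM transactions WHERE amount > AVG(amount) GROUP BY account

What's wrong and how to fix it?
Bug: WHERE evaluates per row before aggregation, so AVG() is unavailable

Fix: Use a subquery for AVG and a HAVING MIN(...) filter so the condition holds for every row in the group

Corrected query:
SELECT account FROM transactions GROUP BY account HAVING MIN(amount) > (SELECT AVG(amount) FROM transactions)

Result:
account
-------
ACC-104
ACC-106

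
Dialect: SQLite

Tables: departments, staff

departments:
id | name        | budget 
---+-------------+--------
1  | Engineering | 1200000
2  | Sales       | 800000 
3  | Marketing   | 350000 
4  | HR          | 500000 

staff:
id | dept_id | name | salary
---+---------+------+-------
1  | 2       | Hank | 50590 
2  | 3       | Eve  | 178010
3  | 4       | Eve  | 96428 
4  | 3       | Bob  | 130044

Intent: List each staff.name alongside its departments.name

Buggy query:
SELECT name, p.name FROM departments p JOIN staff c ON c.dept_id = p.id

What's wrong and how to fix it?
Bug: 'name' exists in both joined tables, so the database can't tell which one is meant

Fix: Prefix ambiguous columns with the table alias

Corrected query:
SELECT c.name, p.name FROM departments p JOIN staff c ON c.dept_id = p.id

Result:
name | name     
-----+----------
Hank | Sales    
Eve  | Marketing
Eve  | HR       
Bob  | Marketing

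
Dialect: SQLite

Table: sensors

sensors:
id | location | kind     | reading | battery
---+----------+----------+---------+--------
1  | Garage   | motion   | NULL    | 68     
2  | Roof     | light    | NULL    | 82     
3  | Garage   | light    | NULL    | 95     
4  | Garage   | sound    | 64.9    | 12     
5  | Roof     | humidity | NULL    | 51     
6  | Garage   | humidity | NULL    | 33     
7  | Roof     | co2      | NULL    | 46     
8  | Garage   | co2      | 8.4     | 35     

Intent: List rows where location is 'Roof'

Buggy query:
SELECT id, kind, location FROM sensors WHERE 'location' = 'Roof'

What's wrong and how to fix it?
Bug: Single quotes denote string literals in SQL; the column name is being compared as a constant string

Fix: Remove the quotes around the column name (or use double quotes for an identifier)

Corrected query:
SELECT id, kind, location FROM sensors WHERE location = 'Roof'

Result:
id | kind     | location
---+----------+---------
2  | light    | Roof    
5  | humidity | Roof    
7  | co2      | Roof    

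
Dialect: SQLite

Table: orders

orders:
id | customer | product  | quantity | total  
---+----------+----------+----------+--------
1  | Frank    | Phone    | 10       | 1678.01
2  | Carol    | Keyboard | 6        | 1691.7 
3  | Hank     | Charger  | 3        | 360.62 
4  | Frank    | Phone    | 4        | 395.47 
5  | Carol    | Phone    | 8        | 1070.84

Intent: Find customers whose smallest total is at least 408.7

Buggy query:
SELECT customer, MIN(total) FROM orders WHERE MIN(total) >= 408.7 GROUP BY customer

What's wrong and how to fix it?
Bug: Aggregates like MIN are computed per group after WHERE runs

Fix: Replace WHERE with HAVING after the GROUP BY

Corrected query:
SELECT customer, MIN(total) FROM orders GROUP BY customer HAVING MIN(total) >= 408.7

Result:
customer | MIN(total)
---------+-----------
Carol    | 1070.84   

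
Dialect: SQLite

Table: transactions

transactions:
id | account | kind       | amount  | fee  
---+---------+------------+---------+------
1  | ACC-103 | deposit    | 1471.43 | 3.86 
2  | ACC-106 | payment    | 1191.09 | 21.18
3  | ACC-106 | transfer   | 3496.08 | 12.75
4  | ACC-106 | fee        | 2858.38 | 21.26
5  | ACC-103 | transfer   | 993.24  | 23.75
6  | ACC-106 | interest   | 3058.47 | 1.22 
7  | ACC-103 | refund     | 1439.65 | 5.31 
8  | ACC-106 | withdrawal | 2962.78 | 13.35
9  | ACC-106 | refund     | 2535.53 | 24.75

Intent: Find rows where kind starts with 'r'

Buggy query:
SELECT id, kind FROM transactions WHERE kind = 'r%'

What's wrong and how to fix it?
Bug: Wildcards only work with LIKE; '=' treats '%' as a literal character

Fix: Use LIKE for wildcard pattern matching

Corrected query:
SELECT id, kind FROM transactions WHERE kind LIKE 'r%'

Result:
id | kind  
---+-------
7  | refund
9  | refund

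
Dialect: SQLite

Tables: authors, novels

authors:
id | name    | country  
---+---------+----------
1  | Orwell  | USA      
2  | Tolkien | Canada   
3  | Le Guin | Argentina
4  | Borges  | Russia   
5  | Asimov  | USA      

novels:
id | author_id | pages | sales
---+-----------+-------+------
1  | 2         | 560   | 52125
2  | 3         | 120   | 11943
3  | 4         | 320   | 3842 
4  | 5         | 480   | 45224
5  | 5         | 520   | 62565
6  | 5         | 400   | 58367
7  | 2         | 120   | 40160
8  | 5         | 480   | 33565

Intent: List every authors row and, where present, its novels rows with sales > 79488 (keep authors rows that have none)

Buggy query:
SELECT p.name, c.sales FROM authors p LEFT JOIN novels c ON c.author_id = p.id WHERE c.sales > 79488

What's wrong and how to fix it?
Bug: Filtering c.sales in WHERE discards the NULL rows produced by LEFT JOIN, turning it into an inner join

Fix: Move the right-table condition into the ON clause so unmatched parents are kept

Corrected query:
SELECT p.name, c.sales FROM authors p LEFT JOIN novels c ON c.author_id = p.id AND c.sales > 79488

Result:
name    | sales
--------+------
Orwell  | NULL 
Tolkien | NULL 
Le Guin | NULL 
Borges  | NULL 
Asimov  | NULL 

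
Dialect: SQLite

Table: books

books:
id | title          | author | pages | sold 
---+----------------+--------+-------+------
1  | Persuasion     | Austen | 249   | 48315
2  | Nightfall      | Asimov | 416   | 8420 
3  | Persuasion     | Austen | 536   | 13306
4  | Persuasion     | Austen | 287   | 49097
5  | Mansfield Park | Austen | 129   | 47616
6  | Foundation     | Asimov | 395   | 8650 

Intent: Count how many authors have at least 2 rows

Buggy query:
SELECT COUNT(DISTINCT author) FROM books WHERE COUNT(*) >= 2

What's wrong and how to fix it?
Bug: WHERE filters individual rows, not groups, so a group-level COUNT is invalid there

Fix: Use a subquery that GROUPs and filters with HAVING, then count its rows

Corrected query:
SELECT COUNT(*) FROM (SELECT author FROM books GROUP BY author HAVING COUNT(*) >= 2)

Result:
COUNT(*)
--------
2       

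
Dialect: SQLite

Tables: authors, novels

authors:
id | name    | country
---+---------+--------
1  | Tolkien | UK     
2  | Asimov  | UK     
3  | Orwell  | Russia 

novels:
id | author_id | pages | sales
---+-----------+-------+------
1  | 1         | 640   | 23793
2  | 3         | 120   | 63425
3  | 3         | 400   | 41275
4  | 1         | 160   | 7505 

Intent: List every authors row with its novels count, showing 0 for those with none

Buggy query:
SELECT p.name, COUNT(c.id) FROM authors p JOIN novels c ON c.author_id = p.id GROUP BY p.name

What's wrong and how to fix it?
Bug: An inner join excludes parents with zero children

Fix: Use LEFT JOIN so parents without children still appear (COUNT(c.id) gives 0)

Corrected query:
SELECT p.name, COUNT(c.id) FROM authors p LEFT JOIN novels c ON c.author_id = p.id GROUP BY p.name

Result:
name    | COUNT(c.id)
--------+------------
Asimov  | 0          
Orwell  | 2          
Tolkien | 2          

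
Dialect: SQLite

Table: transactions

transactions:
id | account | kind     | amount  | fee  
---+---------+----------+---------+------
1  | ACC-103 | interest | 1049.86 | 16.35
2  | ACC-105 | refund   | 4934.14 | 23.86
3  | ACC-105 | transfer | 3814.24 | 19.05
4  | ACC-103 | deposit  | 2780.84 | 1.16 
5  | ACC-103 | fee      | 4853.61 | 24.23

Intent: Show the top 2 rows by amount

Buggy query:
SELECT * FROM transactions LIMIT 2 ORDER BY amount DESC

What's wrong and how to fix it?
Bug: LIMIT must come after ORDER BY

Fix: Swap the clauses: ORDER BY first, then LIMIT

Corrected query:
SELECT * FROM transactions ORDER BY amount DESC LIMIT 2

Result:
id | account | kind   | amount  | fee  
---+---------+--------+---------+------
2  | ACC-105 | refund | 4934.14 | 23.86
5  | ACC-103 | fee    | 4853.61 | 24.23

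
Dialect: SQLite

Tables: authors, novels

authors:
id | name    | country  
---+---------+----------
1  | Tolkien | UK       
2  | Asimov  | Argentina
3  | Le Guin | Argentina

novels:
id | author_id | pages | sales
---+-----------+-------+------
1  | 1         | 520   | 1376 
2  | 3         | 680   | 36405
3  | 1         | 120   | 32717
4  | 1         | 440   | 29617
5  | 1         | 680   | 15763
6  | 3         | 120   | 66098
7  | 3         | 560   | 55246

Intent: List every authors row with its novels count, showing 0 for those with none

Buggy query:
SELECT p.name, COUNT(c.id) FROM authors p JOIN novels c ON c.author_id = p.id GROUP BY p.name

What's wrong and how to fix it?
Bug: INNER JOIN drops authors rows that have no matching novels rows

Fix: Use LEFT JOIN so parents without children still appear (COUNT(c.id) gives 0)

Corrected query:
SELECT p.name, COUNT(c.id) FROM authors p LEFT JOIN novels c ON c.author_id = p.id GROUP BY p.name

Result:
name    | COUNT(c.id)
--------+------------
Asimov  | 0          
Le Guin | 3          
Tolkien | 4          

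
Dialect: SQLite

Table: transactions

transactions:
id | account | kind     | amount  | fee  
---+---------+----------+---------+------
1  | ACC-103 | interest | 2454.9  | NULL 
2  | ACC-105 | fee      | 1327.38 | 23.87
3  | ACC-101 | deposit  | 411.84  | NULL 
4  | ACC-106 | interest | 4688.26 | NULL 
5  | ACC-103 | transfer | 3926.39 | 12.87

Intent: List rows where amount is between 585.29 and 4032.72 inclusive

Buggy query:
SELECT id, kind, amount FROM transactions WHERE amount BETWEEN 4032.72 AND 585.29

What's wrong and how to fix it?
Bug: The bounds are reversed; BETWEEN a AND b requires a <= b to match anything

Fix: Swap the bounds so the smaller value comes first

Corrected query:
SELECT id, kind, amount FROM transactions WHERE amount BETWEEN 585.29 AND 4032.72

Result:
id | kind     | amount 
---+----------+--------
1  | interest | 2454.9 
2  | fee      | 1327.38
5  | transfer | 3926.39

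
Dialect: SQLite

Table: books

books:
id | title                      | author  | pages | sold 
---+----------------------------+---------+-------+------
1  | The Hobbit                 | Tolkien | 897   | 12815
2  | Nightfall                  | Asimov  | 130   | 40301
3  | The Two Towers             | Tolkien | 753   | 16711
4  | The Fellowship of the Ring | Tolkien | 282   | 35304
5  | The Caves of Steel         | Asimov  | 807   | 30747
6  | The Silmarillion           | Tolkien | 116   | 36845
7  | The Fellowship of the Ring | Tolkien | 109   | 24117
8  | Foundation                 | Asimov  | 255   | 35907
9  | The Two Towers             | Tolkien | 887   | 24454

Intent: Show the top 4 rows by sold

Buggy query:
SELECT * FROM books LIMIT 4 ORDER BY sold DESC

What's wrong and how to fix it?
Bug: ORDER BY cannot follow LIMIT; LIMIT is the final clause

Fix: Sort with ORDER BY, then apply LIMIT

Corrected query:
SELECT * FROM books ORDER BY sold DESC LIMIT 4

Result:
id | title                      | author  | pages | sold 
---+----------------------------+---------+-------+------
2  | Nightfall                  | Asimov  | 130   | 40301
6  | The Silmarillion           | Tolkien | 116   | 36845
8  | Foundation                 | Asimov  | 255   | 35907
4  | The Fellowship of the Ring | Tolkien | 282   | 35304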